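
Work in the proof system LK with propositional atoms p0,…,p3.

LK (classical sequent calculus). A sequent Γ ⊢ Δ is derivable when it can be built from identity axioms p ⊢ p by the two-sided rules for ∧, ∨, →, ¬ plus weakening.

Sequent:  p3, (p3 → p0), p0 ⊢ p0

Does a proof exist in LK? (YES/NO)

Derivation (root first):
[WL] p3, (p3 → p0), p0 ⊢ p0
  [→L] p3, (p3 → p0) ⊢ p0
    [Ax] p3 ⊢ p3
    [Ax] p0 ⊢ p0

Result: YES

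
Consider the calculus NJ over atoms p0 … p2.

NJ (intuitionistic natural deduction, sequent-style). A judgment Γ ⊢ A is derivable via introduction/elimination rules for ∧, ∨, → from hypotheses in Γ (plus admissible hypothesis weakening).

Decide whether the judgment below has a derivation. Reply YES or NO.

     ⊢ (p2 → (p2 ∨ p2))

Derivation (root first):
[→I]  ⊢ (p2 → (p2 ∨ p2))
  [∨I₁] p2 ⊢ (p2 ∨ p2)
    [Ax] p2 ⊢ p2

Result: YES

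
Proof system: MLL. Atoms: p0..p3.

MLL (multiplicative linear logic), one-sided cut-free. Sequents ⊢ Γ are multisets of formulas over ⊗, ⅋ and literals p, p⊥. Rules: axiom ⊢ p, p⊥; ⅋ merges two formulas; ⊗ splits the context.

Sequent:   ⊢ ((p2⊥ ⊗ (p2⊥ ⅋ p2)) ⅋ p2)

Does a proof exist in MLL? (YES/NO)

Derivation (root first):
[⅋]  ⊢ ((p2⊥ ⊗ (p2⊥ ⅋ p2)) ⅋ p2)
  [⊗]  ⊢ p2, (p2⊥ ⊗ (p2⊥ ⅋ p2))
    [Ax]  ⊢ p2, p2⊥
    [⅋]  ⊢ (p2⊥ ⅋ p2)
      [Ax]  ⊢ p2, p2⊥

Result: YES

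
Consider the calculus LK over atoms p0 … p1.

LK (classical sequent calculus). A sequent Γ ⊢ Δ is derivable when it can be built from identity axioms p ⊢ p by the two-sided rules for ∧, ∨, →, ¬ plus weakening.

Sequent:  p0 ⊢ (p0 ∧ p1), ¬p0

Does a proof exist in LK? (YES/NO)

Enumerate valuations to refute Γ ⊢ Δ:
  v=00: Γ:[p0=F] Δ:[(p0 ∧ p1)=F, ¬p0=T] refutes=False
  v=01: Γ:[p0=F] Δ:[(p0 ∧ p1)=F, ¬p0=T] refutes=False
  v=10: Γ:[p0=T] Δ:[(p0 ∧ p1)=F, ¬p0=F] refutes=True  ← countermodel

Result: NO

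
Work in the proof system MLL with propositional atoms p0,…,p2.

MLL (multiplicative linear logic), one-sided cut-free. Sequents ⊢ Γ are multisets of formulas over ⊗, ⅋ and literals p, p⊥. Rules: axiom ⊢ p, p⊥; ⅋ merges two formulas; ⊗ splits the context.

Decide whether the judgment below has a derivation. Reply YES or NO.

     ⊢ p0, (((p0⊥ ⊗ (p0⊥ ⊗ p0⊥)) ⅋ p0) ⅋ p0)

Derivation trace:
[⅋]  ⊢ p0, (((p0⊥ ⊗ (p0⊥ ⊗ p0⊥)) ⅋ p0) ⅋ p0)
  [⅋]  ⊢ p0, p0, ((p0⊥ ⊗ (p0⊥ ⊗ p0⊥)) ⅋ p0)
    [⊗]  ⊢ p0, p0, p0, (p0⊥ ⊗ (p0⊥ ⊗ p0⊥))
      [Ax]  ⊢ p0, p0⊥
      [⊗]  ⊢ p0, p0, (p0⊥ ⊗ p0⊥)
        [Ax]  ⊢ p0, p0⊥
        [Ax]  ⊢ p0, p0⊥

Result: YES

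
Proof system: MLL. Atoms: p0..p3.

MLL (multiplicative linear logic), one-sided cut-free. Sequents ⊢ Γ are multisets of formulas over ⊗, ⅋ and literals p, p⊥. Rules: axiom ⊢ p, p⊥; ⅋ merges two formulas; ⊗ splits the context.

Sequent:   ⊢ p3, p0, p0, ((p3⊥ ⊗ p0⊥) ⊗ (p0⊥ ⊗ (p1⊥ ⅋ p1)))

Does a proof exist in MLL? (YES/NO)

Derivation (root first):
[⊗]  ⊢ p3, p0, p0, ((p3⊥ ⊗ p0⊥) ⊗ (p0⊥ ⊗ (p1⊥ ⅋ p1)))
  [⊗]  ⊢ p3, p0, (p3⊥ ⊗ p0⊥)
    [Ax]  ⊢ p3, p3⊥
    [Ax]  ⊢ p0, p0⊥
  [⊗]  ⊢ p0, (p0⊥ ⊗ (p1⊥ ⅋ p1))
    [Ax]  ⊢ p0, p0⊥
    [⅋]  ⊢ (p1⊥ ⅋ p1)
      [Ax]  ⊢ p1, p1⊥

Result: YES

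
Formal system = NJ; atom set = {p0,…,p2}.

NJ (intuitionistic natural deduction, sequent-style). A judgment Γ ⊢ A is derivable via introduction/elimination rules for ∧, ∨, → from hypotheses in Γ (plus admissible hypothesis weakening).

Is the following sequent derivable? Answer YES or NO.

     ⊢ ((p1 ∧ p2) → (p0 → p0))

Proof tree:
[→I]  ⊢ ((p1 ∧ p2) → (p0 → p0))
  [Wk] (p1 ∧ p2) ⊢ (p0 → p0)
    [→I]  ⊢ (p0 → p0)
      [Ax] p0 ⊢ p0

Result: YES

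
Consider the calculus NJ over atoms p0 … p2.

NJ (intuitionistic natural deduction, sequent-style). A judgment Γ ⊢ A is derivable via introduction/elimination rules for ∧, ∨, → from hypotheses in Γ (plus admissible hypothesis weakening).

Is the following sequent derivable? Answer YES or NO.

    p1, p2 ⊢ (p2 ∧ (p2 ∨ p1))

Proof tree:
[∧I] p1, p2 ⊢ (p2 ∧ (p2 ∨ p1))
  [Ax] p2 ⊢ p2
  [∨I₂] p1 ⊢ (p2 ∨ p1)
    [Ax] p1 ⊢ p1

Result: YES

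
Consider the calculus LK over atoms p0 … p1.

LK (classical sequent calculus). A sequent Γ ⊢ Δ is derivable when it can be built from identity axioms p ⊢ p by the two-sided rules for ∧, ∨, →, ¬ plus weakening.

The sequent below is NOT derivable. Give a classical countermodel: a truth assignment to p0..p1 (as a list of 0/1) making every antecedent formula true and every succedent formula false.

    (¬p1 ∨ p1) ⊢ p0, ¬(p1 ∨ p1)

Search for a countermodel by truth-table:
  v=00: Γ:[(¬p1 ∨ p1)=T] Δ:[p0=F, ¬(p1 ∨ p1)=T] refutes=False
  v=01: Γ:[(¬p1 ∨ p1)=T] Δ:[p0=F, ¬(p1 ∨ p1)=F] refutes=True  ← countermodel

Result: [0, 1]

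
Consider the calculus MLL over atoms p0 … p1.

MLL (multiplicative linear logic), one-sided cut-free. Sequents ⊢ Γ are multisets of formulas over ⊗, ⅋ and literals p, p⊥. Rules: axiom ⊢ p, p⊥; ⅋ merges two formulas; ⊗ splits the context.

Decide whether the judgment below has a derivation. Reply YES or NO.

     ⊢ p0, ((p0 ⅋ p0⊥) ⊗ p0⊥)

Derivation (root first):
[⊗]  ⊢ p0, ((p0 ⅋ p0⊥) ⊗ p0⊥)
  [⅋]  ⊢ (p0 ⅋ p0⊥)
    [Ax]  ⊢ p0, p0⊥
  [Ax]  ⊢ p0, p0⊥

Result: YES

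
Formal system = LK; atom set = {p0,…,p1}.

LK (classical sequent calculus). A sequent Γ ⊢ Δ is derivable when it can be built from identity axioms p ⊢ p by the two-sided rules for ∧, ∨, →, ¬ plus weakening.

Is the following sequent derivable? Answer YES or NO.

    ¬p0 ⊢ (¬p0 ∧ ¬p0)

Proof tree:
[¬L] ¬p0 ⊢ (¬p0 ∧ ¬p0)
  [∧R]  ⊢ p0, (¬p0 ∧ ¬p0)
    [¬R]  ⊢ p0, ¬p0
      [Ax] p0 ⊢ p0
    [¬R]  ⊢ p0, ¬p0
      [Ax] p0 ⊢ p0

Result: YES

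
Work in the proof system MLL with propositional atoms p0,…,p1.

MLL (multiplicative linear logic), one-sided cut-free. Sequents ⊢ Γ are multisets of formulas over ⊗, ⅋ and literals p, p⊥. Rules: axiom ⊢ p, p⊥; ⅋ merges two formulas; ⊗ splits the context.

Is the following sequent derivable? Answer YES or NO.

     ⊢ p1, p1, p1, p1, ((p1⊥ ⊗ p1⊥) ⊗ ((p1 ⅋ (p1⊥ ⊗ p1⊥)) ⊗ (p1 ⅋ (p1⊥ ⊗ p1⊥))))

Proof tree:
[⊗]  ⊢ p1, p1, p1, p1, ((p1⊥ ⊗ p1⊥) ⊗ ((p1 ⅋ (p1⊥ ⊗ p1⊥)) ⊗ (p1 ⅋ (p1⊥ ⊗ p1⊥))))
  [⊗]  ⊢ p1, p1, (p1⊥ ⊗ p1⊥)
    [Ax]  ⊢ p1, p1⊥
    [Ax]  ⊢ p1, p1⊥
  [⊗]  ⊢ p1, p1, ((p1 ⅋ (p1⊥ ⊗ p1⊥)) ⊗ (p1 ⅋ (p1⊥ ⊗ p1⊥)))
    [⅋]  ⊢ p1, (p1 ⅋ (p1⊥ ⊗ p1⊥))
      [⊗]  ⊢ p1, p1, (p1⊥ ⊗ p1⊥)
        [Ax]  ⊢ p1, p1⊥
        [Ax]  ⊢ p1, p1⊥
    [⅋]  ⊢ p1, (p1 ⅋ (p1⊥ ⊗ p1⊥))
      [⊗]  ⊢ p1, p1, (p1⊥ ⊗ p1⊥)
        [Ax]  ⊢ p1, p1⊥
        [Ax]  ⊢ p1, p1⊥

Result: YES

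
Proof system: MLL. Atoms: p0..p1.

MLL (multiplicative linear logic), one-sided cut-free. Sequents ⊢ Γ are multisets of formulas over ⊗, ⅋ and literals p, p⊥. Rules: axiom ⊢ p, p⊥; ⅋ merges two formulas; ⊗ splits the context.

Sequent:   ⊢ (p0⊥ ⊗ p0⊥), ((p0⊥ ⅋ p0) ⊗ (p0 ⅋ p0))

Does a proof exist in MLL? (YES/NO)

Derivation (root first):
[⊗]  ⊢ (p0⊥ ⊗ p0⊥), ((p0⊥ ⅋ p0) ⊗ (p0 ⅋ p0))
  [⅋]  ⊢ (p0⊥ ⅋ p0)
    [Ax]  ⊢ p0, p0⊥
  [⅋]  ⊢ (p0⊥ ⊗ p0⊥), (p0 ⅋ p0)
    [⊗]  ⊢ p0, p0, (p0⊥ ⊗ p0⊥)
      [Ax]  ⊢ p0, p0⊥
      [Ax]  ⊢ p0, p0⊥

Result: YES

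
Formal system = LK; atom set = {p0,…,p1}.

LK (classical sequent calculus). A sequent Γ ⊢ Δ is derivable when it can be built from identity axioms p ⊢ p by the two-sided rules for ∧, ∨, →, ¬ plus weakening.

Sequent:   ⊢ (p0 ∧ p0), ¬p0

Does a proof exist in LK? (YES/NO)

Derivation (root first):
[¬R]  ⊢ (p0 ∧ p0), ¬p0
  [∧R] p0 ⊢ (p0 ∧ p0)
    [Ax] p0 ⊢ p0
    [Ax] p0 ⊢ p0

Result: YES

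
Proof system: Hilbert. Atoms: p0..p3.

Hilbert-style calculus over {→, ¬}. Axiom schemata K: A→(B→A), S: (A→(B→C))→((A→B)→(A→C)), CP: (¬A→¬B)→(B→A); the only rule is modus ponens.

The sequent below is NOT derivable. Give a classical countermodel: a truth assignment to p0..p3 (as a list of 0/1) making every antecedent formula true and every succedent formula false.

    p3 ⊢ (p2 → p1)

Truth-table refutation:
  v=0000: Γ:[p3=F] Δ:[(p2 → p1)=T] refutes=False
  v=0001: Γ:[p3=T] Δ:[(p2 → p1)=T] refutes=False
  v=0010: Γ:[p3=F] Δ:[(p2 → p1)=F] refutes=False
  v=0011: Γ:[p3=T] Δ:[(p2 → p1)=F] refutes=True  ← countermodel

Result: [0, 0, 1, 1]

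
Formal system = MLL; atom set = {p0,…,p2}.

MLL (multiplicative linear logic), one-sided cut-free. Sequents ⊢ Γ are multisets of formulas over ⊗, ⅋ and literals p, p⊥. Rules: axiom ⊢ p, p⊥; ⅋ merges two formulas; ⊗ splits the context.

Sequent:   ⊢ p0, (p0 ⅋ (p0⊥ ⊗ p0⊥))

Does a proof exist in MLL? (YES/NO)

Proof tree:
[⅋]  ⊢ p0, (p0 ⅋ (p0⊥ ⊗ p0⊥))
  [⊗]  ⊢ p0, p0, (p0⊥ ⊗ p0⊥)
    [Ax]  ⊢ p0, p0⊥
    [Ax]  ⊢ p0, p0⊥

Result: YES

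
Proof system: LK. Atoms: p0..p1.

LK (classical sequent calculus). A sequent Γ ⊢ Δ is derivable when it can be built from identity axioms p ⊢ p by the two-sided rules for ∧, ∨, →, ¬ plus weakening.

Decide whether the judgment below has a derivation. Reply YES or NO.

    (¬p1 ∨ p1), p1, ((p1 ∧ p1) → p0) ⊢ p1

Derivation trace:
[→L] (¬p1 ∨ p1), p1, ((p1 ∧ p1) → p0) ⊢ p1
  [∧R] (¬p1 ∨ p1), p1 ⊢ (p1 ∧ p1)
    [Ax] p1 ⊢ p1
    [∨L] p1, (¬p1 ∨ p1) ⊢ p1
      [¬L] p1, ¬p1 ⊢ 
        [Ax] p1 ⊢ p1
      [Ax] p1 ⊢ p1
  [WL] p1, p0 ⊢ p1
    [Ax] p1 ⊢ p1

Result: YES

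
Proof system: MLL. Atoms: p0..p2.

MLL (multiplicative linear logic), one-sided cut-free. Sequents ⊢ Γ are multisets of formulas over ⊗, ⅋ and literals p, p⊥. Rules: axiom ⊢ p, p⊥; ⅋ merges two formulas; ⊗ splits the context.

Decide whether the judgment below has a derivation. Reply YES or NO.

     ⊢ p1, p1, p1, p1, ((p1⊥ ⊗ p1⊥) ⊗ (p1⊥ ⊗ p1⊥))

Derivation (root first):
[⊗]  ⊢ p1, p1, p1, p1, ((p1⊥ ⊗ p1⊥) ⊗ (p1⊥ ⊗ p1⊥))
  [⊗]  ⊢ p1, p1, (p1⊥ ⊗ p1⊥)
    [Ax]  ⊢ p1, p1⊥
    [Ax]  ⊢ p1, p1⊥
  [⊗]  ⊢ p1, p1, (p1⊥ ⊗ p1⊥)
    [Ax]  ⊢ p1, p1⊥
    [Ax]  ⊢ p1, p1⊥

Result: YES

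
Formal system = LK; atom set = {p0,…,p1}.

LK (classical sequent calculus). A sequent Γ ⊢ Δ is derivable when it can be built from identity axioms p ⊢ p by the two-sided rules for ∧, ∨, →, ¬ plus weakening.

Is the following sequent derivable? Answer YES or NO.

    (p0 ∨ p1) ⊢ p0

Enumerate valuations to refute Γ ⊢ Δ:
  v=00: Γ:[(p0 ∨ p1)=F] Δ:[p0=F] refutes=False
  v=01: Γ:[(p0 ∨ p1)=T] Δ:[p0=F] refutes=True  ← countermodel

Result: NO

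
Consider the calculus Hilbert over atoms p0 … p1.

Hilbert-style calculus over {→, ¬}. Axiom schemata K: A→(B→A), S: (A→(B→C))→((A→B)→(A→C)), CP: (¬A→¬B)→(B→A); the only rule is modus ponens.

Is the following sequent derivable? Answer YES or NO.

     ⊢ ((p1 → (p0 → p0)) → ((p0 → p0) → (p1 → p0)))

Search for a countermodel by truth-table:
  v=00: Γ:[] Δ:[((p1 → (p0 → p0)) → ((p0 → p0) → (p1 → p0)))=T] refutes=False
  v=01: Γ:[] Δ:[((p1 → (p0 → p0)) → ((p0 → p0) → (p1 → p0)))=F] refutes=True  ← countermodel

Result: NO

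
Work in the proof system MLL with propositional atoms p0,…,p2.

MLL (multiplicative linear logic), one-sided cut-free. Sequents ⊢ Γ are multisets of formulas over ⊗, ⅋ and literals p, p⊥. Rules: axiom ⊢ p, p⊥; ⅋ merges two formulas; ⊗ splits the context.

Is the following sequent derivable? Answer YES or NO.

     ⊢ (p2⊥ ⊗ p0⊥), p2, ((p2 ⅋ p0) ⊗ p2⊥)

Proof tree:
[⊗]  ⊢ (p2⊥ ⊗ p0⊥), p2, ((p2 ⅋ p0) ⊗ p2⊥)
  [⅋]  ⊢ (p2⊥ ⊗ p0⊥), (p2 ⅋ p0)
    [⊗]  ⊢ p2, p0, (p2⊥ ⊗ p0⊥)
      [Ax]  ⊢ p2, p2⊥
      [Ax]  ⊢ p0, p0⊥
  [Ax]  ⊢ p2, p2⊥

Result: YES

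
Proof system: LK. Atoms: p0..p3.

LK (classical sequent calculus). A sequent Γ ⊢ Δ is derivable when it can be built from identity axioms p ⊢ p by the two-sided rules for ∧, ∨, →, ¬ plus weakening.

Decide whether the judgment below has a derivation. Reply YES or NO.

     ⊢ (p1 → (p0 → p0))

Derivation (root first):
[→R]  ⊢ (p1 → (p0 → p0))
  [WL] p1 ⊢ (p0 → p0)
    [→R]  ⊢ (p0 → p0)
      [Ax] p0 ⊢ p0

Result: YES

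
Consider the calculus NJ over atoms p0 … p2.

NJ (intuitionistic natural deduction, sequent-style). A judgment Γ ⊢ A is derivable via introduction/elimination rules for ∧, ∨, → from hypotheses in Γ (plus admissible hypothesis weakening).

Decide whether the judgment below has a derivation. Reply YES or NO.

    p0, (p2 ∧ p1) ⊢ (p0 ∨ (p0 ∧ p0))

Proof tree:
[∨I₂] p0, (p2 ∧ p1) ⊢ (p0 ∨ (p0 ∧ p0))
  [Wk] p0, (p2 ∧ p1) ⊢ (p0 ∧ p0)
    [∧I] p0 ⊢ (p0 ∧ p0)
      [Ax] p0 ⊢ p0
      [Wk] p0, p0 ⊢ p0
        [Ax] p0 ⊢ p0

Result: YES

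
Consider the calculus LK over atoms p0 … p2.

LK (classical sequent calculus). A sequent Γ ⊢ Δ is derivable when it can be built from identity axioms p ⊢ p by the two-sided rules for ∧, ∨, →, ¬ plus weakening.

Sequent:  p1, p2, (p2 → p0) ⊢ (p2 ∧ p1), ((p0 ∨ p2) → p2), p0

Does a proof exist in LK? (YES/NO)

Derivation trace:
[→L] p1, p2, (p2 → p0) ⊢ (p2 ∧ p1), ((p0 ∨ p2) → p2), p0
  [WR]  ⊢ p0, ((p0 ∨ p2) → p2), p2
    [→R]  ⊢ p0, ((p0 ∨ p2) → p2)
      [∨L] (p0 ∨ p2) ⊢ p2, p0
        [Ax] p0 ⊢ p0
        [Ax] p2 ⊢ p2
  [WL] p1, p2, p0 ⊢ (p2 ∧ p1)
    [∧R] p1, p2 ⊢ (p2 ∧ p1)
      [Ax] p2 ⊢ p2
      [Ax] p1 ⊢ p1

Result: YES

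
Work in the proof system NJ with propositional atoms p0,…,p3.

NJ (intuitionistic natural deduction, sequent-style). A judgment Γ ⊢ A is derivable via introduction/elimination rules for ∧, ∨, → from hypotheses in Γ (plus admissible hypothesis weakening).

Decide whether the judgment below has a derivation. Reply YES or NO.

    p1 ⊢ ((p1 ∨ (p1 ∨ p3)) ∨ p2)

Derivation trace:
[∨I₁] p1 ⊢ ((p1 ∨ (p1 ∨ p3)) ∨ p2)
  [∨I₂] p1 ⊢ (p1 ∨ (p1 ∨ p3))
    [∨I₁] p1 ⊢ (p1 ∨ p3)
      [Ax] p1 ⊢ p1

Result: YES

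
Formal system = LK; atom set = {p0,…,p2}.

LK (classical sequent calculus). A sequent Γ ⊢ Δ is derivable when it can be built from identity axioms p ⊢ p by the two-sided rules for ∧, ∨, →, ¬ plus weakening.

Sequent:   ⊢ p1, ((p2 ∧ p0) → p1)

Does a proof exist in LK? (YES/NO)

Search for a countermodel by truth-table:
  v=000: Γ:[] Δ:[p1=F, ((p2 ∧ p0) → p1)=T] refutes=False
  v=001: Γ:[] Δ:[p1=F, ((p2 ∧ p0) → p1)=T] refutes=False
  v=010: Γ:[] Δ:[p1=T, ((p2 ∧ p0) → p1)=T] refutes=False
  v=011: Γ:[] Δ:[p1=T, ((p2 ∧ p0) → p1)=T] refutes=False
  v=100: Γ:[] Δ:[p1=F, ((p2 ∧ p0) → p1)=T] refutes=False
  v=101: Γ:[] Δ:[p1=F, ((p2 ∧ p0) → p1)=F] refutes=True  ← countermodel

Result: NO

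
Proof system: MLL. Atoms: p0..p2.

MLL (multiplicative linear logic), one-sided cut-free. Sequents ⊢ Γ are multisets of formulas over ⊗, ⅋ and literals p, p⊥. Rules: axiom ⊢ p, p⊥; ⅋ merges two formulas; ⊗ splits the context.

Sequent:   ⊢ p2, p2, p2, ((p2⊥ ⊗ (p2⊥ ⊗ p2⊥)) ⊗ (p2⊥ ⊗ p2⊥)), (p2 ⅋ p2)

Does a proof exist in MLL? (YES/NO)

Derivation (root first):
[⅋]  ⊢ p2, p2, p2, ((p2⊥ ⊗ (p2⊥ ⊗ p2⊥)) ⊗ (p2⊥ ⊗ p2⊥)), (p2 ⅋ p2)
  [⊗]  ⊢ p2, p2, p2, p2, p2, ((p2⊥ ⊗ (p2⊥ ⊗ p2⊥)) ⊗ (p2⊥ ⊗ p2⊥))
    [⊗]  ⊢ p2, p2, p2, (p2⊥ ⊗ (p2⊥ ⊗ p2⊥))
      [Ax]  ⊢ p2, p2⊥
      [⊗]  ⊢ p2, p2, (p2⊥ ⊗ p2⊥)
        [Ax]  ⊢ p2, p2⊥
        [Ax]  ⊢ p2, p2⊥
    [⊗]  ⊢ p2, p2, (p2⊥ ⊗ p2⊥)
      [Ax]  ⊢ p2, p2⊥
      [Ax]  ⊢ p2, p2⊥

Result: YES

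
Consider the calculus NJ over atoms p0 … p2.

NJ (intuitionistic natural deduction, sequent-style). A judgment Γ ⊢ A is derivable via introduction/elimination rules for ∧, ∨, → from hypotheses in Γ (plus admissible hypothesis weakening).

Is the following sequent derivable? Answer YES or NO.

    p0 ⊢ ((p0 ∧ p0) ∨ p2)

Derivation (root first):
[∨I₁] p0 ⊢ ((p0 ∧ p0) ∨ p2)
  [∧I] p0 ⊢ (p0 ∧ p0)
    [Wk] p0, p0 ⊢ p0
      [Ax] p0 ⊢ p0
    [Ax] p0 ⊢ p0

Result: YES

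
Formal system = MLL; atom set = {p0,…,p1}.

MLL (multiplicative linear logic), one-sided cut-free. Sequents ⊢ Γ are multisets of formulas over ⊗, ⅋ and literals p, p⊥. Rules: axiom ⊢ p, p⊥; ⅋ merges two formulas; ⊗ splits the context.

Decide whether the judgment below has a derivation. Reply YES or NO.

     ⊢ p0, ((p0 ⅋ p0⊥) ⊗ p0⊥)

Proof tree:
[⊗]  ⊢ p0, ((p0 ⅋ p0⊥) ⊗ p0⊥)
  [⅋]  ⊢ (p0 ⅋ p0⊥)
    [Ax]  ⊢ p0, p0⊥
  [Ax]  ⊢ p0, p0⊥

Result: YES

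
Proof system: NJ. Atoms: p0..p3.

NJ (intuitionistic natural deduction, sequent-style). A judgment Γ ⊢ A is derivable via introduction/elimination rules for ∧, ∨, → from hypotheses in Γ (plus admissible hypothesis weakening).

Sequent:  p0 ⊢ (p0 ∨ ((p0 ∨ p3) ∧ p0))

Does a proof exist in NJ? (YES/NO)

Derivation (root first):
[∨I₂] p0 ⊢ (p0 ∨ ((p0 ∨ p3) ∧ p0))
  [∧I] p0 ⊢ ((p0 ∨ p3) ∧ p0)
    [∨I₁] p0 ⊢ (p0 ∨ p3)
      [Ax] p0 ⊢ p0
    [Ax] p0 ⊢ p0

Result: YES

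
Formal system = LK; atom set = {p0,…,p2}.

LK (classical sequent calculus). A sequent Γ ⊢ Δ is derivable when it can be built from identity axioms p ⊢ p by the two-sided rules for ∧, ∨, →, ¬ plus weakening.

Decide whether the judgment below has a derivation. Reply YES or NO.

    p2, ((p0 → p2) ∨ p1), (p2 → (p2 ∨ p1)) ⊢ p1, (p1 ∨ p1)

Search for a countermodel by truth-table:
  v=000: Γ:[p2=F, ((p0 → p2) ∨ p1)=T, (p2 → (p2 ∨ p1))=T] Δ:[p1=F, (p1 ∨ p1)=F] refutes=False
  v=001: Γ:[p2=T, ((p0 → p2) ∨ p1)=T, (p2 → (p2 ∨ p1))=T] Δ:[p1=F, (p1 ∨ p1)=F] refutes=True  ← countermodel

Result: NO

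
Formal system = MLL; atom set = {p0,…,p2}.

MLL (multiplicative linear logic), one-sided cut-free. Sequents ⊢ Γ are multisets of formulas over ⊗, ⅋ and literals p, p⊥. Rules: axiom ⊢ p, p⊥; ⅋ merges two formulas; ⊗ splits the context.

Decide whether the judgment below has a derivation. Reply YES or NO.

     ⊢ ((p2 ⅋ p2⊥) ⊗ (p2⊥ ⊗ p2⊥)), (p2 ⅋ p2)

Derivation (root first):
[⅋]  ⊢ ((p2 ⅋ p2⊥) ⊗ (p2⊥ ⊗ p2⊥)), (p2 ⅋ p2)
  [⊗]  ⊢ p2, p2, ((p2 ⅋ p2⊥) ⊗ (p2⊥ ⊗ p2⊥))
    [⅋]  ⊢ (p2 ⅋ p2⊥)
      [Ax]  ⊢ p2, p2⊥
    [⊗]  ⊢ p2, p2, (p2⊥ ⊗ p2⊥)
      [Ax]  ⊢ p2, p2⊥
      [Ax]  ⊢ p2, p2⊥

Result: YES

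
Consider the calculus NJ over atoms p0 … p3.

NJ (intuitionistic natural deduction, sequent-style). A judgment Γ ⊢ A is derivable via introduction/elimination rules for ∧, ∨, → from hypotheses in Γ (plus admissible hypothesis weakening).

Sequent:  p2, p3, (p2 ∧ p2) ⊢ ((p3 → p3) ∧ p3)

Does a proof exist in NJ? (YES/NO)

Derivation trace:
[Wk] p2, p3, (p2 ∧ p2) ⊢ ((p3 → p3) ∧ p3)
  [∧I] p2, p3 ⊢ ((p3 → p3) ∧ p3)
    [→I]  ⊢ (p3 → p3)
      [Ax] p3 ⊢ p3
    [Wk] p3, p2 ⊢ p3
      [Ax] p3 ⊢ p3

Result: YES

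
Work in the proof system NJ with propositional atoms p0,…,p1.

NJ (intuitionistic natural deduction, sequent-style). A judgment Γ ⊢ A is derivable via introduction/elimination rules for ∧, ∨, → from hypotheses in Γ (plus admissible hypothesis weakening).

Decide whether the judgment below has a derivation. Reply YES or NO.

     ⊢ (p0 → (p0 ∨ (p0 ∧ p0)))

Derivation trace:
[→I]  ⊢ (p0 → (p0 ∨ (p0 ∧ p0)))
  [∨I₂] p0 ⊢ (p0 ∨ (p0 ∧ p0))
    [∧I] p0 ⊢ (p0 ∧ p0)
      [Ax] p0 ⊢ p0
      [Ax] p0 ⊢ p0

Result: YES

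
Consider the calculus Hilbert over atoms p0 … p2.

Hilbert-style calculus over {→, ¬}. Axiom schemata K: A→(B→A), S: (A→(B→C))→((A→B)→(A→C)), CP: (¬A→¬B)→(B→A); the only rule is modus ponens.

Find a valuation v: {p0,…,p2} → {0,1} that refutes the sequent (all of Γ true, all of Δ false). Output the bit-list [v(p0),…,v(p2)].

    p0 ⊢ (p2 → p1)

Search for a countermodel by truth-table:
  v=000: Γ:[p0=F] Δ:[(p2 → p1)=T] refutes=False
  v=001: Γ:[p0=F] Δ:[(p2 → p1)=F] refutes=False
  v=010: Γ:[p0=F] Δ:[(p2 → p1)=T] refutes=False
  v=011: Γ:[p0=F] Δ:[(p2 → p1)=T] refutes=False
  v=100: Γ:[p0=T] Δ:[(p2 → p1)=T] refutes=False
  v=101: Γ:[p0=T] Δ:[(p2 → p1)=F] refutes=True  ← countermodel

Result: [1, 0, 1]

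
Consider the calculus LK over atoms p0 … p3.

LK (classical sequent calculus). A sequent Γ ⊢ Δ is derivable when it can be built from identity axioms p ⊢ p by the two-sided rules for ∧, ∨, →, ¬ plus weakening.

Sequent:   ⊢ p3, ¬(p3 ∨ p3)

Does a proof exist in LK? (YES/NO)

Proof tree:
[¬R]  ⊢ p3, ¬(p3 ∨ p3)
  [∨L] (p3 ∨ p3) ⊢ p3
    [Ax] p3 ⊢ p3
    [Ax] p3 ⊢ p3

Result: YES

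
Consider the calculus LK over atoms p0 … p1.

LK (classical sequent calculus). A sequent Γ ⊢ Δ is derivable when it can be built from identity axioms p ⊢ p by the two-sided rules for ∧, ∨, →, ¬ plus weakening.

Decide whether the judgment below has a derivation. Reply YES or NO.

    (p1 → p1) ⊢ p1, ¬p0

Truth-table refutation:
  v=00: Γ:[(p1 → p1)=T] Δ:[p1=F, ¬p0=T] refutes=False
  v=01: Γ:[(p1 → p1)=T] Δ:[p1=T, ¬p0=T] refutes=False
  v=10: Γ:[(p1 → p1)=T] Δ:[p1=F, ¬p0=F] refutes=True  ← countermodel

Result: NO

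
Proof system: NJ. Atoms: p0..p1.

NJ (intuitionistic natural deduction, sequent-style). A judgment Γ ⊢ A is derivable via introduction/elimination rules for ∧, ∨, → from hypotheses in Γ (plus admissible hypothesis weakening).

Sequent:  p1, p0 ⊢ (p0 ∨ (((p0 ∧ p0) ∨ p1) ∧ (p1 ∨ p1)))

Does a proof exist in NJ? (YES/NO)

Derivation trace:
[∨I₂] p1, p0 ⊢ (p0 ∨ (((p0 ∧ p0) ∨ p1) ∧ (p1 ∨ p1)))
  [∧I] p1, p0 ⊢ (((p0 ∧ p0) ∨ p1) ∧ (p1 ∨ p1))
    [∨I₁] p0 ⊢ ((p0 ∧ p0) ∨ p1)
      [∧I] p0 ⊢ (p0 ∧ p0)
        [Ax] p0 ⊢ p0
        [Ax] p0 ⊢ p0
    [Wk] p1, p0 ⊢ (p1 ∨ p1)
      [∨I₁] p1 ⊢ (p1 ∨ p1)
        [Ax] p1 ⊢ p1

Result: YES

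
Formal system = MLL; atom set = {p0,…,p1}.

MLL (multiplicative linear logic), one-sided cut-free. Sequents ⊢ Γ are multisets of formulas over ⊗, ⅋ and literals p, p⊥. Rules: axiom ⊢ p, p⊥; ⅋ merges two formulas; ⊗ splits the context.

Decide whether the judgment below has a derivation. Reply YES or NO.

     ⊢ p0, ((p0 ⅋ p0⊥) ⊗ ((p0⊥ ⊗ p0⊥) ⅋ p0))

Derivation (root first):
[⊗]  ⊢ p0, ((p0 ⅋ p0⊥) ⊗ ((p0⊥ ⊗ p0⊥) ⅋ p0))
  [⅋]  ⊢ (p0 ⅋ p0⊥)
    [Ax]  ⊢ p0, p0⊥
  [⅋]  ⊢ p0, ((p0⊥ ⊗ p0⊥) ⅋ p0)
    [⊗]  ⊢ p0, p0, (p0⊥ ⊗ p0⊥)
      [Ax]  ⊢ p0, p0⊥
      [Ax]  ⊢ p0, p0⊥

Result: YES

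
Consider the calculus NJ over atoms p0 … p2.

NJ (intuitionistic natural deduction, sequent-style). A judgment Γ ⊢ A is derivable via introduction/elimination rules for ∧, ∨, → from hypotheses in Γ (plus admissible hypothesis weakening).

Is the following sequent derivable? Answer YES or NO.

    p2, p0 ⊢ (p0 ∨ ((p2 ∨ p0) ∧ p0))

Proof tree:
[∨I₂] p2, p0 ⊢ (p0 ∨ ((p2 ∨ p0) ∧ p0))
  [∧I] p2, p0 ⊢ ((p2 ∨ p0) ∧ p0)
    [∨I₁] p2, p0 ⊢ (p2 ∨ p0)
      [Wk] p2, p0 ⊢ p2
        [Ax] p2 ⊢ p2
    [Ax] p0 ⊢ p0

Result: YES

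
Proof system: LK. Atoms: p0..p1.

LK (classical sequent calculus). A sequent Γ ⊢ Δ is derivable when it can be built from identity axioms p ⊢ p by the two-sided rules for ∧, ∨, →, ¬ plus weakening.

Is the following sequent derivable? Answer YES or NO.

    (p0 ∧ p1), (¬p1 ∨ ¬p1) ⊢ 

Derivation trace:
[∨L] (p0 ∧ p1), (¬p1 ∨ ¬p1) ⊢ 
  [¬L] (p0 ∧ p1), ¬p1 ⊢ 
    [∧L] (p0 ∧ p1) ⊢ p1
      [WL] p1, p0 ⊢ p1
        [Ax] p1 ⊢ p1
  [¬L] (p0 ∧ p1), ¬p1 ⊢ 
    [∧L] (p0 ∧ p1) ⊢ p1
      [WL] p1, p0 ⊢ p1
        [Ax] p1 ⊢ p1

Result: YES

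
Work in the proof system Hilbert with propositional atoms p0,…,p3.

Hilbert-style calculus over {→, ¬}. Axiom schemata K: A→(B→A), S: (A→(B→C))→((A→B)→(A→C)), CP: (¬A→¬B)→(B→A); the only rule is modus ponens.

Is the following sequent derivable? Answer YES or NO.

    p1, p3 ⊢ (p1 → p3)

Proof tree:
[MP] p1, p3 ⊢ (p1 → p3)
  [K]  ⊢ (p3 → (p1 → p3))
  [MP] p1, p3 ⊢ p3
    [MP] p3 ⊢ (p1 → p3)
      [K]  ⊢ (p3 → (p1 → p3))
      [Hyp] p3 ⊢ p3
    [Hyp] p1 ⊢ p1

Result: YES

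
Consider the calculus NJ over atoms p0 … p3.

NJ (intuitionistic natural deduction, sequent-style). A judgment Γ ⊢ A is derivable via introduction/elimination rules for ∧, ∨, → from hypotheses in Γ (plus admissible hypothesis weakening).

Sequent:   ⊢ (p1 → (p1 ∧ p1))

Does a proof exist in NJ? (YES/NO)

Proof tree:
[→I]  ⊢ (p1 → (p1 ∧ p1))
  [∧I] p1 ⊢ (p1 ∧ p1)
    [Ax] p1 ⊢ p1
    [Wk] p1, p1 ⊢ p1
      [Ax] p1 ⊢ p1

Result: YES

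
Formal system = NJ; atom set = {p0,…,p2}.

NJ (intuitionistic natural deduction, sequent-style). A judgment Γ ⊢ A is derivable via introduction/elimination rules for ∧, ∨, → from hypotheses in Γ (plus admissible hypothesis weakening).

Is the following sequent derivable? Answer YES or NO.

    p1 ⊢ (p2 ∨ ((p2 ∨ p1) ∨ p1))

Derivation trace:
[∨I₂] p1 ⊢ (p2 ∨ ((p2 ∨ p1) ∨ p1))
  [∨I₁] p1 ⊢ ((p2 ∨ p1) ∨ p1)
    [∨I₂] p1 ⊢ (p2 ∨ p1)
      [Ax] p1 ⊢ p1

Result: YES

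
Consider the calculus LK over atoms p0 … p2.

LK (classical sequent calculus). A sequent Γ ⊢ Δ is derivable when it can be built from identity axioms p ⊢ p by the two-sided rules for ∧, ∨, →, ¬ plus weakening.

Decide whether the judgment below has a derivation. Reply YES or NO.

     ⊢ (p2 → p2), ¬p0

Derivation (root first):
[¬R]  ⊢ (p2 → p2), ¬p0
  [WL] p0 ⊢ (p2 → p2)
    [→R]  ⊢ (p2 → p2)
      [Ax] p2 ⊢ p2

Result: YES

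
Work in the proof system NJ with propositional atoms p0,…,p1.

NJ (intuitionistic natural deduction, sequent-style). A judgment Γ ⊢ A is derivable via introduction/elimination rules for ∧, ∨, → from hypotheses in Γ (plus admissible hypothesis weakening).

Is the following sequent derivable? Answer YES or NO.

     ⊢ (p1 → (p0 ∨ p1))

Derivation trace:
[→I]  ⊢ (p1 → (p0 ∨ p1))
  [∨I₂] p1 ⊢ (p0 ∨ p1)
    [Ax] p1 ⊢ p1

Result: YES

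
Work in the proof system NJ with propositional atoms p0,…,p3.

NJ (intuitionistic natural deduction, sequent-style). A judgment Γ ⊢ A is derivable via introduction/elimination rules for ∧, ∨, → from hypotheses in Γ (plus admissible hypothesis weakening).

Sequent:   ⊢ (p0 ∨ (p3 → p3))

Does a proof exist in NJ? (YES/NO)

Proof tree:
[∨I₂]  ⊢ (p0 ∨ (p3 → p3))
  [→I]  ⊢ (p3 → p3)
    [Ax] p3 ⊢ p3

Result: YES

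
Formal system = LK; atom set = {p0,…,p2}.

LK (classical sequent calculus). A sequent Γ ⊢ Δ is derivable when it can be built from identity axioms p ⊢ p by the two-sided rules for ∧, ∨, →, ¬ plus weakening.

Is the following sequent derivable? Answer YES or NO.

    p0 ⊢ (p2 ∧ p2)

Search for a countermodel by truth-table:
  v=000: Γ:[p0=F] Δ:[(p2 ∧ p2)=F] refutes=False
  v=001: Γ:[p0=F] Δ:[(p2 ∧ p2)=T] refutes=False
  v=010: Γ:[p0=F] Δ:[(p2 ∧ p2)=F] refutes=False
  v=011: Γ:[p0=F] Δ:[(p2 ∧ p2)=T] refutes=False
  v=100: Γ:[p0=T] Δ:[(p2 ∧ p2)=F] refutes=True  ← countermodel

Result: NO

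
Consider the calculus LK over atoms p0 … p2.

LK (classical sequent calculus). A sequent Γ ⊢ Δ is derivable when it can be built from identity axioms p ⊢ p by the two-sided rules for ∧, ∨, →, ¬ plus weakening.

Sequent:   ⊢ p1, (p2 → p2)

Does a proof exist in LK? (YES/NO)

Proof tree:
[→R]  ⊢ p1, (p2 → p2)
  [WR] p2 ⊢ p2, p1
    [Ax] p2 ⊢ p2

Result: YES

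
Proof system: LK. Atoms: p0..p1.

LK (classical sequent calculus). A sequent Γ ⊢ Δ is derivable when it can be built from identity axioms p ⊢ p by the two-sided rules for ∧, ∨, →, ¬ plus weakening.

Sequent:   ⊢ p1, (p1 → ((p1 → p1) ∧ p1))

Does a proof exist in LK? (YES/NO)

Derivation trace:
[→R]  ⊢ p1, (p1 → ((p1 → p1) ∧ p1))
  [∧R] p1 ⊢ p1, ((p1 → p1) ∧ p1)
    [→R]  ⊢ (p1 → p1)
      [Ax] p1 ⊢ p1
    [WR] p1 ⊢ p1, p1
      [Ax] p1 ⊢ p1

Result: YES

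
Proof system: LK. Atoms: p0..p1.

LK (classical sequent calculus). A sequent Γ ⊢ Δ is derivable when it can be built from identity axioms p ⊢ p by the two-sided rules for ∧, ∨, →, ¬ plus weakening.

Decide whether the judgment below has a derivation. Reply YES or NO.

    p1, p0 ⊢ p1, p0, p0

Proof tree:
[WL] p1, p0 ⊢ p1, p0, p0
  [WR] p1 ⊢ p1, p0, p0
    [WR] p1 ⊢ p1, p0
      [Ax] p1 ⊢ p1

Result: YES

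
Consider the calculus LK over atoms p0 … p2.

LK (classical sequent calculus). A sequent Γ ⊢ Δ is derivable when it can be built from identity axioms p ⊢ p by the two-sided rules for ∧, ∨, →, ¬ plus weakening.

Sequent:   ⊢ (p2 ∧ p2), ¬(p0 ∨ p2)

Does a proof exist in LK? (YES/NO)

Enumerate valuations to refute Γ ⊢ Δ:
  v=000: Γ:[] Δ:[(p2 ∧ p2)=F, ¬(p0 ∨ p2)=T] refutes=False
  v=001: Γ:[] Δ:[(p2 ∧ p2)=T, ¬(p0 ∨ p2)=F] refutes=False
  v=010: Γ:[] Δ:[(p2 ∧ p2)=F, ¬(p0 ∨ p2)=T] refutes=False
  v=011: Γ:[] Δ:[(p2 ∧ p2)=T, ¬(p0 ∨ p2)=F] refutes=False
  v=100: Γ:[] Δ:[(p2 ∧ p2)=F, ¬(p0 ∨ p2)=F] refutes=True  ← countermodel

Result: NO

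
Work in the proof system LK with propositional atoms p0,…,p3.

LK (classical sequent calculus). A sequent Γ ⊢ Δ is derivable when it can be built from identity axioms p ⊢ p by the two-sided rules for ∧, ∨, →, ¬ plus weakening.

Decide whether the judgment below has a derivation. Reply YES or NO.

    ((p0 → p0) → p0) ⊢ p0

Derivation (root first):
[→L] ((p0 → p0) → p0) ⊢ p0
  [→R]  ⊢ (p0 → p0)
    [Ax] p0 ⊢ p0
  [Ax] p0 ⊢ p0

Result: YES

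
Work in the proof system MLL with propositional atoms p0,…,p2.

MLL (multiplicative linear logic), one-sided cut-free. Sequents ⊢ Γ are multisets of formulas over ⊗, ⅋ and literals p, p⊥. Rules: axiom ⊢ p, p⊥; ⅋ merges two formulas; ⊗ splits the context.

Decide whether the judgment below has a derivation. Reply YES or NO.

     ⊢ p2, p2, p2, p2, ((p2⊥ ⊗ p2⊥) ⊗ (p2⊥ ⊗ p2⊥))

Proof tree:
[⊗]  ⊢ p2, p2, p2, p2, ((p2⊥ ⊗ p2⊥) ⊗ (p2⊥ ⊗ p2⊥))
  [⊗]  ⊢ p2, p2, (p2⊥ ⊗ p2⊥)
    [Ax]  ⊢ p2, p2⊥
    [Ax]  ⊢ p2, p2⊥
  [⊗]  ⊢ p2, p2, (p2⊥ ⊗ p2⊥)
    [Ax]  ⊢ p2, p2⊥
    [Ax]  ⊢ p2, p2⊥

Result: YES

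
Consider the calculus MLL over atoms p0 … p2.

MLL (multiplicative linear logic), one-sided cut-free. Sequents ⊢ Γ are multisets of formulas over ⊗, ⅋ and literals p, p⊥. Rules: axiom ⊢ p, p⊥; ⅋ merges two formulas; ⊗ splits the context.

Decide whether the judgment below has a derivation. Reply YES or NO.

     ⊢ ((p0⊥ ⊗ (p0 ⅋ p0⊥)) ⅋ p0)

Derivation trace:
[⅋]  ⊢ ((p0⊥ ⊗ (p0 ⅋ p0⊥)) ⅋ p0)
  [⊗]  ⊢ p0, (p0⊥ ⊗ (p0 ⅋ p0⊥))
    [Ax]  ⊢ p0, p0⊥
    [⅋]  ⊢ (p0 ⅋ p0⊥)
      [Ax]  ⊢ p0, p0⊥

Result: YES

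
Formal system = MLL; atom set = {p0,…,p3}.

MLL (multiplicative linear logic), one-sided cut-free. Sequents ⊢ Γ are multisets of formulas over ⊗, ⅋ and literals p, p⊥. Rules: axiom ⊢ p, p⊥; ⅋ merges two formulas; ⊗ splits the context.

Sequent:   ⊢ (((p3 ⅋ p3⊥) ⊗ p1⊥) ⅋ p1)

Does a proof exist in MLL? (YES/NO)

Proof tree:
[⅋]  ⊢ (((p3 ⅋ p3⊥) ⊗ p1⊥) ⅋ p1)
  [⊗]  ⊢ p1, ((p3 ⅋ p3⊥) ⊗ p1⊥)
    [⅋]  ⊢ (p3 ⅋ p3⊥)
      [Ax]  ⊢ p3, p3⊥
    [Ax]  ⊢ p1, p1⊥

Result: YES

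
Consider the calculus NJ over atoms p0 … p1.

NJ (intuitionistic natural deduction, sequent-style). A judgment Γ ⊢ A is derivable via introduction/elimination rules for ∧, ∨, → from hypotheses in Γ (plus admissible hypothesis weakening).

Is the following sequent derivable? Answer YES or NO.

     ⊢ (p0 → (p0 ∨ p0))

Derivation trace:
[→I]  ⊢ (p0 → (p0 ∨ p0))
  [∨I₁] p0 ⊢ (p0 ∨ p0)
    [Ax] p0 ⊢ p0

Result: YES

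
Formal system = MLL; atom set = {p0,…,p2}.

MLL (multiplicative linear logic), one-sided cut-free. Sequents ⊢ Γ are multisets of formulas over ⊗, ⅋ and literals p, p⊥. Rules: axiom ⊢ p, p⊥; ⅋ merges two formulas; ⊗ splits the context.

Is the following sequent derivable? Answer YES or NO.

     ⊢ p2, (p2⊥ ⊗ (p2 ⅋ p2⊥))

Proof tree:
[⊗]  ⊢ p2, (p2⊥ ⊗ (p2 ⅋ p2⊥))
  [Ax]  ⊢ p2, p2⊥
  [⅋]  ⊢ (p2 ⅋ p2⊥)
    [Ax]  ⊢ p2, p2⊥

Result: YES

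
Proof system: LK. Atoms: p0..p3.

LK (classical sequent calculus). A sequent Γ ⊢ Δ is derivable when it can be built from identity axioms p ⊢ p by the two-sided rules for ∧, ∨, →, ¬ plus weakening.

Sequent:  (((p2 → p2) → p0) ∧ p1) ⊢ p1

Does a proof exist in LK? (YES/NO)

Derivation trace:
[∧L] (((p2 → p2) → p0) ∧ p1) ⊢ p1
  [→L] p1, ((p2 → p2) → p0) ⊢ p1
    [→R]  ⊢ (p2 → p2)
      [Ax] p2 ⊢ p2
    [WL] p1, p0 ⊢ p1
      [Ax] p1 ⊢ p1

Result: YES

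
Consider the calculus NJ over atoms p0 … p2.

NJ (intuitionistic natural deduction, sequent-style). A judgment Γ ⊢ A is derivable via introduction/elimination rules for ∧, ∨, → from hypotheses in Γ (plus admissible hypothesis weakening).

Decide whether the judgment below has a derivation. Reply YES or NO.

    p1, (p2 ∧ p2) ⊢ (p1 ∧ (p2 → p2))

Derivation trace:
[∧I] p1, (p2 ∧ p2) ⊢ (p1 ∧ (p2 → p2))
  [Ax] p1 ⊢ p1
  [Wk] (p2 ∧ p2) ⊢ (p2 → p2)
    [→I]  ⊢ (p2 → p2)
      [Ax] p2 ⊢ p2

Result: YES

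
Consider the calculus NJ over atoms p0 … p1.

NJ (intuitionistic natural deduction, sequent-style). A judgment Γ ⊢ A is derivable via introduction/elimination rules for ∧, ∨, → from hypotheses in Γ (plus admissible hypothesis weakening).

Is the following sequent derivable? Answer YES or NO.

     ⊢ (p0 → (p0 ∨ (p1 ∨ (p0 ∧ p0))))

Derivation (root first):
[→I]  ⊢ (p0 → (p0 ∨ (p1 ∨ (p0 ∧ p0))))
  [∨I₂] p0 ⊢ (p0 ∨ (p1 ∨ (p0 ∧ p0)))
    [∨I₂] p0 ⊢ (p1 ∨ (p0 ∧ p0))
      [∧I] p0 ⊢ (p0 ∧ p0)
        [Ax] p0 ⊢ p0
        [Ax] p0 ⊢ p0

Result: YES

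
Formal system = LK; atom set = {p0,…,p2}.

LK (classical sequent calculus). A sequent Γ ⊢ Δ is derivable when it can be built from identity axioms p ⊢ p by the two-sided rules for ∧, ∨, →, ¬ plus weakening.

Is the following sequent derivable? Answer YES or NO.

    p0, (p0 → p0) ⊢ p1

Enumerate valuations to refute Γ ⊢ Δ:
  v=000: Γ:[p0=F, (p0 → p0)=T] Δ:[p1=F] refutes=False
  v=001: Γ:[p0=F, (p0 → p0)=T] Δ:[p1=F] refutes=False
  v=010: Γ:[p0=F, (p0 → p0)=T] Δ:[p1=T] refutes=False
  v=011: Γ:[p0=F, (p0 → p0)=T] Δ:[p1=T] refutes=False
  v=100: Γ:[p0=T, (p0 → p0)=T] Δ:[p1=F] refutes=True  ← countermodel

Result: NO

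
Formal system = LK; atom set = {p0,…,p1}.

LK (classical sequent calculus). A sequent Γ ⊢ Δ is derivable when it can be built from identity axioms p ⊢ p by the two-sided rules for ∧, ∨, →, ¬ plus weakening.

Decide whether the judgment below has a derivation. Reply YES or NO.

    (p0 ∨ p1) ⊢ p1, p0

Derivation trace:
[∨L] (p0 ∨ p1) ⊢ p1, p0
  [Ax] p0 ⊢ p0
  [WR] p1 ⊢ p1, p1
    [Ax] p1 ⊢ p1

Result: YES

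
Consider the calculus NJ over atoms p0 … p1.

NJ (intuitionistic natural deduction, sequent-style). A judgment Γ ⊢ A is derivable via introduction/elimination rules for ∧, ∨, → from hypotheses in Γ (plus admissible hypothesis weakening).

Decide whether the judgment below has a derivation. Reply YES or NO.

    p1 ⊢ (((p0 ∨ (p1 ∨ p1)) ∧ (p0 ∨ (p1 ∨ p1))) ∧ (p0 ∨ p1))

Derivation trace:
[∧I] p1 ⊢ (((p0 ∨ (p1 ∨ p1)) ∧ (p0 ∨ (p1 ∨ p1))) ∧ (p0 ∨ p1))
  [∧I] p1 ⊢ ((p0 ∨ (p1 ∨ p1)) ∧ (p0 ∨ (p1 ∨ p1)))
    [∨I₂] p1 ⊢ (p0 ∨ (p1 ∨ p1))
      [∨I₂] p1 ⊢ (p1 ∨ p1)
        [Ax] p1 ⊢ p1
    [∨I₂] p1 ⊢ (p0 ∨ (p1 ∨ p1))
      [∨I₂] p1 ⊢ (p1 ∨ p1)
        [Ax] p1 ⊢ p1
  [∨I₂] p1 ⊢ (p0 ∨ p1)
    [Ax] p1 ⊢ p1

Result: YES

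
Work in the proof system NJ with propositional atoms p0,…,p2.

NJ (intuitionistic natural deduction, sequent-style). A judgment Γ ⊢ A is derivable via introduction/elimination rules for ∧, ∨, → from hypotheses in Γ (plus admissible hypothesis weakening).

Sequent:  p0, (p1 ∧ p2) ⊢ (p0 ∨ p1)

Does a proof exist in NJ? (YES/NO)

Derivation (root first):
[∨I₁] p0, (p1 ∧ p2) ⊢ (p0 ∨ p1)
  [Wk] p0, (p1 ∧ p2) ⊢ p0
    [Ax] p0 ⊢ p0

Result: YES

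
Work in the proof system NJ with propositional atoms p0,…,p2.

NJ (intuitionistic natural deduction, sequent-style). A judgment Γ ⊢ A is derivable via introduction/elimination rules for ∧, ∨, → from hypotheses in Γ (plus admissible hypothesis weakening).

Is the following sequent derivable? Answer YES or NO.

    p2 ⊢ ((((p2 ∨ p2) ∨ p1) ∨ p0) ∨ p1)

Derivation (root first):
[∨I₁] p2 ⊢ ((((p2 ∨ p2) ∨ p1) ∨ p0) ∨ p1)
  [∨I₁] p2 ⊢ (((p2 ∨ p2) ∨ p1) ∨ p0)
    [∨I₁] p2 ⊢ ((p2 ∨ p2) ∨ p1)
      [∨I₁] p2 ⊢ (p2 ∨ p2)
        [Ax] p2 ⊢ p2

Result: YES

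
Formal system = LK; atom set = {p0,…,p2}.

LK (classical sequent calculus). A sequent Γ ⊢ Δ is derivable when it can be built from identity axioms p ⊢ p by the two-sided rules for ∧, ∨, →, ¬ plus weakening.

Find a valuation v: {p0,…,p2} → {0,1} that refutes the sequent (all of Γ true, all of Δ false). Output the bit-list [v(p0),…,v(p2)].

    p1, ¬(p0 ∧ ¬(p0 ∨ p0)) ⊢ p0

Enumerate valuations to refute Γ ⊢ Δ:
  v=000: Γ:[p1=F, ¬(p0 ∧ ¬(p0 ∨ p0))=T] Δ:[p0=F] refutes=False
  v=001: Γ:[p1=F, ¬(p0 ∧ ¬(p0 ∨ p0))=T] Δ:[p0=F] refutes=False
  v=010: Γ:[p1=T, ¬(p0 ∧ ¬(p0 ∨ p0))=T] Δ:[p0=F] refutes=True  ← countermodel

Result: [0, 1, 0]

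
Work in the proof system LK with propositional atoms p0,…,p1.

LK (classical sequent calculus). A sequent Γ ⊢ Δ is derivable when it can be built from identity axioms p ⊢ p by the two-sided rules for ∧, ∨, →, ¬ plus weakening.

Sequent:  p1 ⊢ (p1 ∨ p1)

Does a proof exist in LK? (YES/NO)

Proof tree:
[∨R] p1 ⊢ (p1 ∨ p1)
  [WR] p1 ⊢ p1, p1
    [Ax] p1 ⊢ p1

Result: YES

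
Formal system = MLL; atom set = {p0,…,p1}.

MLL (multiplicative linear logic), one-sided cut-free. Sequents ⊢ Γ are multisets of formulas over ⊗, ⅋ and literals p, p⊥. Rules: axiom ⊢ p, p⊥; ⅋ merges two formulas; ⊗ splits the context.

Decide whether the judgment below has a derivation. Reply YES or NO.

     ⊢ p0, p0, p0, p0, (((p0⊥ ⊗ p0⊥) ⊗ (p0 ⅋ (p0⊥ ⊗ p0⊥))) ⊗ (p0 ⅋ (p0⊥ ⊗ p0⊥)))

Proof tree:
[⊗]  ⊢ p0, p0, p0, p0, (((p0⊥ ⊗ p0⊥) ⊗ (p0 ⅋ (p0⊥ ⊗ p0⊥))) ⊗ (p0 ⅋ (p0⊥ ⊗ p0⊥)))
  [⊗]  ⊢ p0, p0, p0, ((p0⊥ ⊗ p0⊥) ⊗ (p0 ⅋ (p0⊥ ⊗ p0⊥)))
    [⊗]  ⊢ p0, p0, (p0⊥ ⊗ p0⊥)
      [Ax]  ⊢ p0, p0⊥
      [Ax]  ⊢ p0, p0⊥
    [⅋]  ⊢ p0, (p0 ⅋ (p0⊥ ⊗ p0⊥))
      [⊗]  ⊢ p0, p0, (p0⊥ ⊗ p0⊥)
        [Ax]  ⊢ p0, p0⊥
        [Ax]  ⊢ p0, p0⊥
  [⅋]  ⊢ p0, (p0 ⅋ (p0⊥ ⊗ p0⊥))
    [⊗]  ⊢ p0, p0, (p0⊥ ⊗ p0⊥)
      [Ax]  ⊢ p0, p0⊥
      [Ax]  ⊢ p0, p0⊥

Result: YES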